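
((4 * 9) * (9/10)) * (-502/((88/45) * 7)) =-182979/154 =-1188.18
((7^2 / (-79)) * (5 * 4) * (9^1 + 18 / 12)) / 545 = -2058 / 8611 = -0.24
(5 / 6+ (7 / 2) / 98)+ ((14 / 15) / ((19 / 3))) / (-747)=1726423 / 1987020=0.87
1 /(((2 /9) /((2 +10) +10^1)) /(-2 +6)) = 396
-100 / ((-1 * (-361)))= -100 / 361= -0.28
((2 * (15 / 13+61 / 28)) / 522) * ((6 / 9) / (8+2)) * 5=1213 / 285012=0.00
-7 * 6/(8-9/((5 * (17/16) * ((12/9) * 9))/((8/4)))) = -1785/328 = -5.44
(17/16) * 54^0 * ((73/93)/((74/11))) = 13651/110112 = 0.12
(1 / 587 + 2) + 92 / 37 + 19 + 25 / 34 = 17887735 / 738446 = 24.22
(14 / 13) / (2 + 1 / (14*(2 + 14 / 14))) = 588 / 1105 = 0.53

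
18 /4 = 9 /2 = 4.50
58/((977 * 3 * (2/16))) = 464/2931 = 0.16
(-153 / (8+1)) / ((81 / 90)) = -18.89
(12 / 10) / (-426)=-1 / 355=-0.00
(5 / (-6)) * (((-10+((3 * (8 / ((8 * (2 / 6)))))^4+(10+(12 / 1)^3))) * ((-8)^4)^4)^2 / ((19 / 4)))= -18145235465800765915865034773778923520 / 19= -955012392936882416624475500000000000.00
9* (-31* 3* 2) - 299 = -1973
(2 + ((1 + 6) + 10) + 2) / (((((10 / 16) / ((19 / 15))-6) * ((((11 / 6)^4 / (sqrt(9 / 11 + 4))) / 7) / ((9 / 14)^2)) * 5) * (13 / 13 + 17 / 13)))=-960336 * sqrt(583) / 124814525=-0.19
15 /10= 3 /2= 1.50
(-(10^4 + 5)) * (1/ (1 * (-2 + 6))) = -2501.25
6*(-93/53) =-558/53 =-10.53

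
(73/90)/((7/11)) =803/630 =1.27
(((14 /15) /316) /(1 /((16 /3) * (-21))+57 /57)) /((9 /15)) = 392 /78921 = 0.00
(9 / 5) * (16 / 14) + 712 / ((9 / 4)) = 100328 / 315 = 318.50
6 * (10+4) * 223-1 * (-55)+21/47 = 883010/47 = 18787.45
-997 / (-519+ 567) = -997 / 48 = -20.77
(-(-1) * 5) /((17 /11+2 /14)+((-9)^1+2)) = -0.94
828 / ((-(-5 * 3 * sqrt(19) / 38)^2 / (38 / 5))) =-265696 / 125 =-2125.57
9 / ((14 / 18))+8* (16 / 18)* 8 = 4313 / 63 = 68.46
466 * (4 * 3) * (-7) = -39144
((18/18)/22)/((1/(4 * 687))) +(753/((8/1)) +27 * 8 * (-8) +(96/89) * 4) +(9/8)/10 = -117835479/78320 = -1504.54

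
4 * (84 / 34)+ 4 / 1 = 13.88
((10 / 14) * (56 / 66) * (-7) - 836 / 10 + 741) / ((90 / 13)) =1401023 / 14850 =94.34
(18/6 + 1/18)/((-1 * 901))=-55/16218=-0.00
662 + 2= 664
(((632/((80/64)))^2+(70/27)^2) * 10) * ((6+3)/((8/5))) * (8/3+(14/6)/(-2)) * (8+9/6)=22130269171/108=204909899.73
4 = 4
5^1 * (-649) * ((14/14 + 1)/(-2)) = 3245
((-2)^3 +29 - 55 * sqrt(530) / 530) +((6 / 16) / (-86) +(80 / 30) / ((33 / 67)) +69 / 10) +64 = 33139819 / 340560 - 11 * sqrt(530) / 106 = 94.92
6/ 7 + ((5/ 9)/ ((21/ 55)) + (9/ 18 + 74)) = 29035/ 378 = 76.81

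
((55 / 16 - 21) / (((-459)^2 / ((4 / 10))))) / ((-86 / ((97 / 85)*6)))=27257 / 10267187400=0.00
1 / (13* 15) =0.01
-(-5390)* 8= 43120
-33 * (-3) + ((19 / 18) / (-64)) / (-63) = 99.00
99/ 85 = 1.16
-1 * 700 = -700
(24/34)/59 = 12/1003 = 0.01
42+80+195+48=365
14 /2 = 7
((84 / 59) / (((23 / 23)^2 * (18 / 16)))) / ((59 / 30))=2240 / 3481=0.64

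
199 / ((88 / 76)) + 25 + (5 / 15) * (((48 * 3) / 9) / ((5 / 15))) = 4683 / 22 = 212.86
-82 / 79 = -1.04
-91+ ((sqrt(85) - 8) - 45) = -144+ sqrt(85) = -134.78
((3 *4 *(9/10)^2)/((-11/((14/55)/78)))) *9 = -5103/196625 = -0.03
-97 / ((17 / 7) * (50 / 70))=-55.92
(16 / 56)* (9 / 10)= 9 / 35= 0.26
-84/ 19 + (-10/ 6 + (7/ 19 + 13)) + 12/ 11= 5249/ 627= 8.37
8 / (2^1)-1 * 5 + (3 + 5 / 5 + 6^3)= 219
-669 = -669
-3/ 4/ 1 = -3/ 4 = -0.75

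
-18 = -18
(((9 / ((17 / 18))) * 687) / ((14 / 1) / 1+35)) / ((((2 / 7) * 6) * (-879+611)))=-18549 / 63784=-0.29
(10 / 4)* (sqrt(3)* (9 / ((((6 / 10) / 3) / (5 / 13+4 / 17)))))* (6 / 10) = 18495* sqrt(3) / 442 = 72.48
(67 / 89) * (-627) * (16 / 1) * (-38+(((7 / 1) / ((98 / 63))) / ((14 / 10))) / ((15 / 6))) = 172741008 / 623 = 277272.89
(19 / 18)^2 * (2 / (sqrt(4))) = 361 / 324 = 1.11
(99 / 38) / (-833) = -99 / 31654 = -0.00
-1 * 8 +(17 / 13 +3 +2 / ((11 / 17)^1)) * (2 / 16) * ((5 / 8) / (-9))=-332117 / 41184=-8.06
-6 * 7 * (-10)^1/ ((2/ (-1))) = -210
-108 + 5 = -103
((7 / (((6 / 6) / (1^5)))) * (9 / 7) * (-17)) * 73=-11169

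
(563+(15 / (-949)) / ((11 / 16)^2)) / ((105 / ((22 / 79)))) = 129289774 / 86591505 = 1.49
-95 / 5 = -19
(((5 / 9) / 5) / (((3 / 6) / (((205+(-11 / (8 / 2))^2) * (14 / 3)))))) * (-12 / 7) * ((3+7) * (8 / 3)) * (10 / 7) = -2720800 / 189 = -14395.77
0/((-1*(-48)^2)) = 0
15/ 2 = 7.50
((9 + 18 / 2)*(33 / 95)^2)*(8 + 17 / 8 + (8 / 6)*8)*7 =11411631 / 36100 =316.11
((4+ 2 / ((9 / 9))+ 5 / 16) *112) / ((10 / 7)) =4949 / 10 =494.90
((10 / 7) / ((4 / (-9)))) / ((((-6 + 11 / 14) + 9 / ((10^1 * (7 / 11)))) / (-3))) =-675 / 266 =-2.54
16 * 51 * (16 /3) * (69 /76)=75072 /19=3951.16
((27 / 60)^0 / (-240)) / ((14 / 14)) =-1 / 240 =-0.00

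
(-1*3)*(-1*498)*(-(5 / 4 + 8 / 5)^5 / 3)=-149821322193 / 1600000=-93638.33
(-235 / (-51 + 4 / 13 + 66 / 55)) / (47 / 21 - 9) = -320775 / 456814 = -0.70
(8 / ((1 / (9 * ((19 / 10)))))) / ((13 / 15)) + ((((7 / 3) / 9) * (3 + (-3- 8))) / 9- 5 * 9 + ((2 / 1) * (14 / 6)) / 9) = 357391 / 3159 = 113.13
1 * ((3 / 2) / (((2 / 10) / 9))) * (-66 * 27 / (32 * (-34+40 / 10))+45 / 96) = 2511 / 16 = 156.94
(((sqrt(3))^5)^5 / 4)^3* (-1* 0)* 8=0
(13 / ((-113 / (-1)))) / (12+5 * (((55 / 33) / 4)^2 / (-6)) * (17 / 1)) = 11232 / 931459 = 0.01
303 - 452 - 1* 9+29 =-129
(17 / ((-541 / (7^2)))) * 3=-2499 / 541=-4.62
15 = 15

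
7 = 7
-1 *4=-4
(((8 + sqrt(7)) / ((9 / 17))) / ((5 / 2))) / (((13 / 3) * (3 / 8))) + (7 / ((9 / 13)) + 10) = 272 * sqrt(7) / 585 + 1549 / 65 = 25.06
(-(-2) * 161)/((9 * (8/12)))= 161/3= 53.67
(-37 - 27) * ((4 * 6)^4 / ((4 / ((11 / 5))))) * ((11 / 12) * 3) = -160579584 / 5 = -32115916.80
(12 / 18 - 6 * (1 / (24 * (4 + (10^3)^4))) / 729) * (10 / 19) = 9720000000038875 / 27702000000110808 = 0.35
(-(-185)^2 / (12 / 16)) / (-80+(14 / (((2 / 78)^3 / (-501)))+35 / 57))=2601100 / 23715622087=0.00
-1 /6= -0.17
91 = 91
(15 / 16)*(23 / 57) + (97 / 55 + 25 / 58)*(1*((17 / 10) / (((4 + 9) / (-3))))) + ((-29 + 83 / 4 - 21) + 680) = 20494604649 / 31517200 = 650.27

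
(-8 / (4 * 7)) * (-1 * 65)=130 / 7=18.57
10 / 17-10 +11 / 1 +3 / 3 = 44 / 17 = 2.59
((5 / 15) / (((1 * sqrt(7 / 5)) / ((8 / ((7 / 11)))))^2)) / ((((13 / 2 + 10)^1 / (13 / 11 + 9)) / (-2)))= -20480 / 441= -46.44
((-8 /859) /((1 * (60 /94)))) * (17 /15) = -3196 /193275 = -0.02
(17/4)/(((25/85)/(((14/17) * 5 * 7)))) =833/2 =416.50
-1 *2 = -2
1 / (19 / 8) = 8 / 19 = 0.42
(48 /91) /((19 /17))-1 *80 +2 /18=-1235807 /15561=-79.42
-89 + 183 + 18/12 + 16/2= 207/2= 103.50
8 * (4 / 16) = 2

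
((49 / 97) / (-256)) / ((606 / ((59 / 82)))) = -2891 / 1233951744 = -0.00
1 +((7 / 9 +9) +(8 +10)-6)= 205 / 9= 22.78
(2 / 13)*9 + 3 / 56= 1047 / 728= 1.44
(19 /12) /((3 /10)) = 95 /18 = 5.28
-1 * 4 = -4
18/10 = 9/5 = 1.80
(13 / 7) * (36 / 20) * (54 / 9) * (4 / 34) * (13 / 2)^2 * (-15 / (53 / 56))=-1423656 / 901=-1580.08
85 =85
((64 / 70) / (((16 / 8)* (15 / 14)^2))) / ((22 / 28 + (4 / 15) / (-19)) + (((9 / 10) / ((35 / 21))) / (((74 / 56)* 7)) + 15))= 4409216 / 175274355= 0.03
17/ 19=0.89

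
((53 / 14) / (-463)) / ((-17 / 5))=265 / 110194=0.00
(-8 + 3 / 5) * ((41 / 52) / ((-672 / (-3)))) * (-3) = 4551 / 58240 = 0.08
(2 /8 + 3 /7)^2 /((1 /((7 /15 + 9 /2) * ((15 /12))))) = 53789 /18816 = 2.86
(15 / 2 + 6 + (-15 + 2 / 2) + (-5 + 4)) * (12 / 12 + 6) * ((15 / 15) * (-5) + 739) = -7707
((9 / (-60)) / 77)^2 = 0.00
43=43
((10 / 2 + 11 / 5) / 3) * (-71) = -852 / 5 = -170.40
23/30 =0.77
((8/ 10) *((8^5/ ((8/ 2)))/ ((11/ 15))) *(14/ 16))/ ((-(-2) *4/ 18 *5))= 193536/ 55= 3518.84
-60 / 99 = -20 / 33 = -0.61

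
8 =8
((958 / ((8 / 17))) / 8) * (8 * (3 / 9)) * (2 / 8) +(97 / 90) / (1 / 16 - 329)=642836719 / 3789360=169.64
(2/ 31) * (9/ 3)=6/ 31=0.19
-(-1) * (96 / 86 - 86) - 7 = -3951 / 43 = -91.88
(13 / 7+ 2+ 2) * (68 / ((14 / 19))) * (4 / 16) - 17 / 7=132.70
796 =796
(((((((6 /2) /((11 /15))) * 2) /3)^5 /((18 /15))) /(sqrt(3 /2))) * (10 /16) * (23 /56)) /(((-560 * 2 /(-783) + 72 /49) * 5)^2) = 408093113334375 * sqrt(6) /7973891104281344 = 0.13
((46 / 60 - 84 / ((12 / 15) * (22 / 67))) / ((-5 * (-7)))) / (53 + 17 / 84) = -210544 / 1228975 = -0.17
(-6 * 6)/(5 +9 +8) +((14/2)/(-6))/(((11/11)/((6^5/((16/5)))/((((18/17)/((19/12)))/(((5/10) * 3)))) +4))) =-3360913/528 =-6365.37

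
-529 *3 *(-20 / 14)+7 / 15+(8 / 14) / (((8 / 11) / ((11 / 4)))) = 1906607 / 840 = 2269.77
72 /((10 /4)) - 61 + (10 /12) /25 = -193 /6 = -32.17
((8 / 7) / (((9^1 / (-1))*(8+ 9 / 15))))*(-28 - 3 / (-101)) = 113000 / 273609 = 0.41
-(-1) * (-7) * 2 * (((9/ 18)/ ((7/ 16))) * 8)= -128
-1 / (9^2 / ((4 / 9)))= -4 / 729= -0.01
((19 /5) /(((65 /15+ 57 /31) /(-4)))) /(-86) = 1767 /61705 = 0.03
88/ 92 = 22/ 23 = 0.96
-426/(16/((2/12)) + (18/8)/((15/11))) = -4.36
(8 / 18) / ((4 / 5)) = 5 / 9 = 0.56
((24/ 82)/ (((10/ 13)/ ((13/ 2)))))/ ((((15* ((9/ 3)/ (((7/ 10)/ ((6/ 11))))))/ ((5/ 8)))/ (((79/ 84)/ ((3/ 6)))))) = 146861/ 1771200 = 0.08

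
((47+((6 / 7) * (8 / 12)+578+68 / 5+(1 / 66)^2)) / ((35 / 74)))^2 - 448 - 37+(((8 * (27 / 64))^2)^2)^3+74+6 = 4010018.41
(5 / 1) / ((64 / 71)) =5.55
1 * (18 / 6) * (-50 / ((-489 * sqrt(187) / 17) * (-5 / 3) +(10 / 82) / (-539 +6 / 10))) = -19856624765920 * sqrt(187) / 1186764273509677 - 93816200 / 1186764273509677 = -0.23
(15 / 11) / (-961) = -15 / 10571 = -0.00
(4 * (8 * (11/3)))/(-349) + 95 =99113/1047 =94.66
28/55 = 0.51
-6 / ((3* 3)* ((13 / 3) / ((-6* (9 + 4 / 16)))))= 111 / 13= 8.54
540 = 540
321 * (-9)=-2889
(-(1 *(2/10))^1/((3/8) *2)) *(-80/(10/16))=512/15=34.13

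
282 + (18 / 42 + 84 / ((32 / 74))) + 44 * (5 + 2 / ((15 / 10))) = 755.35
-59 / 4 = -14.75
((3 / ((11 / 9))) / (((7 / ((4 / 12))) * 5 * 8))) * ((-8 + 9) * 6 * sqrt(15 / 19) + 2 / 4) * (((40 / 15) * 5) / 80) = 3 / 12320 + 9 * sqrt(285) / 58520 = 0.00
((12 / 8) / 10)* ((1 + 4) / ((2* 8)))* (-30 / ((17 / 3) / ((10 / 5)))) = -135 / 272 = -0.50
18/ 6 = 3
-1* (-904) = 904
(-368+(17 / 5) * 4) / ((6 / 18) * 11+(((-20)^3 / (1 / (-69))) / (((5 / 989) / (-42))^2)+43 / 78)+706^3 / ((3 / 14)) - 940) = -46072 / 4952817269797655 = -0.00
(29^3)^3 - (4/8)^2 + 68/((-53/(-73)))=14507145975962.41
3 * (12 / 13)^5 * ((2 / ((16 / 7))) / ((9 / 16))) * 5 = 5806080 / 371293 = 15.64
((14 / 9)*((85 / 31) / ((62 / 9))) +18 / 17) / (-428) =-27413 / 6992236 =-0.00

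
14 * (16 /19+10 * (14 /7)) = 5544 /19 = 291.79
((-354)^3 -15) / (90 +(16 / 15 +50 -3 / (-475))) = -63215677575 / 201029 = -314460.49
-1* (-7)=7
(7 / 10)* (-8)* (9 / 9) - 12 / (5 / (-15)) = 152 / 5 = 30.40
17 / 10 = 1.70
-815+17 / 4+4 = -3227 / 4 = -806.75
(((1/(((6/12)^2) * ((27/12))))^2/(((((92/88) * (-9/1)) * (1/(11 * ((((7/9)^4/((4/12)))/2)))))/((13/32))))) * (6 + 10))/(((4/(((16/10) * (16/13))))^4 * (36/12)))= -38993068556288/151055129086875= -0.26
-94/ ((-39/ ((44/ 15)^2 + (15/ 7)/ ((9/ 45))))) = 2860138/ 61425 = 46.56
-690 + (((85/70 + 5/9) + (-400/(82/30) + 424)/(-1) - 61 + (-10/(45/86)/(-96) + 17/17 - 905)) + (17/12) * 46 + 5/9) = -115613059/61992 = -1864.97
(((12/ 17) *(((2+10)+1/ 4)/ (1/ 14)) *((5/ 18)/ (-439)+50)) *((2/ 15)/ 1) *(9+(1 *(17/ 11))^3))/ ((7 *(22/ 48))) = 1046474535232/ 327797349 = 3192.44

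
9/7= 1.29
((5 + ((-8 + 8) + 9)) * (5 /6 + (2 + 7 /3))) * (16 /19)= 3472 /57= 60.91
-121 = -121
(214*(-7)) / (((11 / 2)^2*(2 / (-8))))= 23968 / 121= 198.08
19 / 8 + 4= 51 / 8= 6.38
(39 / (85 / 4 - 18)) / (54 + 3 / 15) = 60 / 271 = 0.22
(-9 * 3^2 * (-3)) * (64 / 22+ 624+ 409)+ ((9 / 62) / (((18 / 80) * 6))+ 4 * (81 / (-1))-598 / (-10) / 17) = 21860968232 / 86955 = 251405.53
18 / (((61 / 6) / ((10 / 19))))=1080 / 1159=0.93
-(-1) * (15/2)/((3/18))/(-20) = -9/4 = -2.25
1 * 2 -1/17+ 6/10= 216/85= 2.54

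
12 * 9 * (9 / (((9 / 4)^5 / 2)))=8192 / 243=33.71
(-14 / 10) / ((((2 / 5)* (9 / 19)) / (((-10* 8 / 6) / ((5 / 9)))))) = 532 / 3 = 177.33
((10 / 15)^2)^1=4 / 9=0.44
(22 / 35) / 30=0.02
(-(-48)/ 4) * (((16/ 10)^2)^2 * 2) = 98304/ 625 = 157.29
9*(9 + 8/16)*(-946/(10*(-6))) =26961/20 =1348.05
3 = 3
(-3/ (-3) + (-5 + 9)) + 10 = 15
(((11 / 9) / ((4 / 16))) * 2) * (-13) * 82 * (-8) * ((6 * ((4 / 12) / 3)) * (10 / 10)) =1500928 / 27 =55589.93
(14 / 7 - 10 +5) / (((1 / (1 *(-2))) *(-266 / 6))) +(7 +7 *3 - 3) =3307 / 133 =24.86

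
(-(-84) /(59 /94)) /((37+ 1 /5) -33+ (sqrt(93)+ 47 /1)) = 10106880 /3729449 -197400 * sqrt(93) /3729449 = 2.20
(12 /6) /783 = 2 /783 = 0.00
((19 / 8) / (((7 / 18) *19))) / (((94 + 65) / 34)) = 51 / 742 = 0.07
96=96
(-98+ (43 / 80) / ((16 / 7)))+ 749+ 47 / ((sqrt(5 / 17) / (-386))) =-32800.96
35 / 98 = 5 / 14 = 0.36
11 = 11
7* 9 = 63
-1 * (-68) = 68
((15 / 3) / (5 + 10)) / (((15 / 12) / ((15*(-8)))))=-32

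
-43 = -43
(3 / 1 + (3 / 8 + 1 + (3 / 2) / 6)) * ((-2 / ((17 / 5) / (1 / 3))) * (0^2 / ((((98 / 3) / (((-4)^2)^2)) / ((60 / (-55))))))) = 0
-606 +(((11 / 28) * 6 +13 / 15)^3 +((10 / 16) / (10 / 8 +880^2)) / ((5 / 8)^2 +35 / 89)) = -139674738108420331 / 243975423573000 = -572.50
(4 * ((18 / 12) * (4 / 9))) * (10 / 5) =16 / 3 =5.33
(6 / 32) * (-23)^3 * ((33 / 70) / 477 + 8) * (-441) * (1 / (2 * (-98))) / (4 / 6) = -29254054959 / 474880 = -61603.05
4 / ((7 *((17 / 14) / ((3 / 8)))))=3 / 17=0.18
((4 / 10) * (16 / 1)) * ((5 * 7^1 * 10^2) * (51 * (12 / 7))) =1958400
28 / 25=1.12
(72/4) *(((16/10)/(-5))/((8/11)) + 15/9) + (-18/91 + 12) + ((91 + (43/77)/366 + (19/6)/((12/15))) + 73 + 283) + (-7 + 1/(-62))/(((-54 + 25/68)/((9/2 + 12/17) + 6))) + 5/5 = 288348781257553/591717726600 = 487.31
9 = 9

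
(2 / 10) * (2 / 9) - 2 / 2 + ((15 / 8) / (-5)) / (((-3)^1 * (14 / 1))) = -4771 / 5040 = -0.95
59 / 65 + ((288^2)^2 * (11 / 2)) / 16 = 153718456379 / 65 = 2364899328.91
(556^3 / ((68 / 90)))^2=14955942463130649600 / 289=51750665962389791.00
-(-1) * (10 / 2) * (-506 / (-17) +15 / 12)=155.07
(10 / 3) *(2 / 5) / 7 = 4 / 21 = 0.19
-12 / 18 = -0.67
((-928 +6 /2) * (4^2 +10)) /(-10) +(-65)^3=-272220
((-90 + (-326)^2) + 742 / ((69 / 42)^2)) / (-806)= -28158913 / 213187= -132.09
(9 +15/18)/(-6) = -59/36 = -1.64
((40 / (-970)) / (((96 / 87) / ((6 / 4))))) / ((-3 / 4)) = 29 / 388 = 0.07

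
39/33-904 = -9931/11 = -902.82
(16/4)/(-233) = -4/233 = -0.02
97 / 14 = 6.93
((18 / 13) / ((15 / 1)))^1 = 6 / 65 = 0.09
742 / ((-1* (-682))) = 371 / 341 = 1.09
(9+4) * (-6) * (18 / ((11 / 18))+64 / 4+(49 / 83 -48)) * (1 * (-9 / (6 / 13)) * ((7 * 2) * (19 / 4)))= -361093005 / 1826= -197750.82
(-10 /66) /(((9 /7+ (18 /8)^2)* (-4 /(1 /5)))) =28 /23463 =0.00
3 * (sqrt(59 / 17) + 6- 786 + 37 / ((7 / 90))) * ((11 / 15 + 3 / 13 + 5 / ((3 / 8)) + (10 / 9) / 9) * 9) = -10781492 / 91 + 75926 * sqrt(1003) / 3315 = -117752.57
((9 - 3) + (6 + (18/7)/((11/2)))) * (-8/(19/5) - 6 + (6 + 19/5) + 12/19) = 42432/1463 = 29.00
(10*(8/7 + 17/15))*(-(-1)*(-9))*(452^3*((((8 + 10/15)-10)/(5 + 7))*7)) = 14713701674.67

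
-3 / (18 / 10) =-5 / 3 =-1.67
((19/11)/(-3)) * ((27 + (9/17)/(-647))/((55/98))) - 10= -250859606/6654395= -37.70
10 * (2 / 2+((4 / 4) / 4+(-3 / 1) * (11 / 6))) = -85 / 2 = -42.50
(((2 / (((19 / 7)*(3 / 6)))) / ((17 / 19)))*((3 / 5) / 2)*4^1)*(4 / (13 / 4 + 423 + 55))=384 / 23375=0.02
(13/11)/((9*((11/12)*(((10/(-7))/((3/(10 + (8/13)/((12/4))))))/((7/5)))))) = -24843/601975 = -0.04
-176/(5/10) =-352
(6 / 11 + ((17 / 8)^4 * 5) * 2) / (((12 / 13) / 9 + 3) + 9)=179631777 / 10633216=16.89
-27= -27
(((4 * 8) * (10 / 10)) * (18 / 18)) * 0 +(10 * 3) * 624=18720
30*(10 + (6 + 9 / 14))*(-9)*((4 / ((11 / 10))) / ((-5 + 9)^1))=-314550 / 77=-4085.06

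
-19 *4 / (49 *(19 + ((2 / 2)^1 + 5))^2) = -76 / 30625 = -0.00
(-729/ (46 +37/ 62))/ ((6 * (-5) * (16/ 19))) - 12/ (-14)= 88467/ 59920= 1.48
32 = 32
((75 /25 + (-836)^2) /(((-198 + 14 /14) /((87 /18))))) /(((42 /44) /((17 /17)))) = -222948781 /12411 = -17963.80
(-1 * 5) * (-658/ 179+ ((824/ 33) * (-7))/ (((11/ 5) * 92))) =33921160/ 1494471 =22.70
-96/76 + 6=4.74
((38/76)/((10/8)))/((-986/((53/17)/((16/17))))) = -53/39440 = -0.00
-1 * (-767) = 767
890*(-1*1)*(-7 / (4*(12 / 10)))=15575 / 12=1297.92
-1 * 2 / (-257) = 2 / 257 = 0.01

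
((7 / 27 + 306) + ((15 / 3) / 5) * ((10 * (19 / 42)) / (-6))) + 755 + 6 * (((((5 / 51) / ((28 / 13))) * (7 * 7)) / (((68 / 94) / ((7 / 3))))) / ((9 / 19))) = 251612873 / 218484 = 1151.63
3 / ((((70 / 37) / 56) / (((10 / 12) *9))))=666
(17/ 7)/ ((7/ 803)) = 13651/ 49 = 278.59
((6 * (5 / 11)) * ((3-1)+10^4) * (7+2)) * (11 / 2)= 1350270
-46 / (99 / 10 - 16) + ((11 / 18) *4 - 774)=-419444 / 549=-764.01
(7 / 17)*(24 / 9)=56 / 51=1.10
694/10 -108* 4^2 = -8293/5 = -1658.60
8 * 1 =8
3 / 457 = 0.01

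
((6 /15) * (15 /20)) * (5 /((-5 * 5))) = -3 /50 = -0.06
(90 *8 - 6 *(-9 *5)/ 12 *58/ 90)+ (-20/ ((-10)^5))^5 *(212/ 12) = 6885937500000000000053/ 9375000000000000000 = 734.50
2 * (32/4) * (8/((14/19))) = 1216/7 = 173.71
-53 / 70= -0.76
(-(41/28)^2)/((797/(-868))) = 52111/22316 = 2.34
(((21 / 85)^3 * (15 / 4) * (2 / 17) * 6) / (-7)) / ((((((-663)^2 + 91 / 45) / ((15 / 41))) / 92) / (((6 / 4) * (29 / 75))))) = -214433163 / 846703049190700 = -0.00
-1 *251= -251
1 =1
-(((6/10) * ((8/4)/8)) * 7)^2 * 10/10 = -441/400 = -1.10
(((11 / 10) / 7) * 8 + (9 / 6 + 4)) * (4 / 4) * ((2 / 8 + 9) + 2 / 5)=91289 / 1400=65.21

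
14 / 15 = 0.93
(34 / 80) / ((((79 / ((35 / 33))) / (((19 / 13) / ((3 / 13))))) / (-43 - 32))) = -56525 / 20856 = -2.71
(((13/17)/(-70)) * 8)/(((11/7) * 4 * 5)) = -13/4675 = -0.00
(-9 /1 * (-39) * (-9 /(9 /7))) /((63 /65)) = -2535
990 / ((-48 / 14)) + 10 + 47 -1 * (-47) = -739 / 4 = -184.75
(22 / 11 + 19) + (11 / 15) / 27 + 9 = 12161 / 405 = 30.03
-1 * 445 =-445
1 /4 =0.25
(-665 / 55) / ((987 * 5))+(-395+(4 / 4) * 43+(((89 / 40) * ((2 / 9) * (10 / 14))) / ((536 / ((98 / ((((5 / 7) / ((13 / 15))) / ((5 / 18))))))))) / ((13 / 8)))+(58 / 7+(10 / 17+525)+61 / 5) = 3888125797207 / 20033119260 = 194.08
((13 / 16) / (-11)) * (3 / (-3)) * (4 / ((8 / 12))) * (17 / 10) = 663 / 880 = 0.75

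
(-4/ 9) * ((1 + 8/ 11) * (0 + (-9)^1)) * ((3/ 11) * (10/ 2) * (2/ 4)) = 570/ 121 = 4.71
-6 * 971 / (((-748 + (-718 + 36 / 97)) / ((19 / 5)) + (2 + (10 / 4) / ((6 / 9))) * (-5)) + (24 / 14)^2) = 2104514328 / 148646417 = 14.16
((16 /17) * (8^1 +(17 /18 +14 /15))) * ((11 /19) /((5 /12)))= 312928 /24225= 12.92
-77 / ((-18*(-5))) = -77 / 90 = -0.86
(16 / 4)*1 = 4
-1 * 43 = -43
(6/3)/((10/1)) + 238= 1191/5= 238.20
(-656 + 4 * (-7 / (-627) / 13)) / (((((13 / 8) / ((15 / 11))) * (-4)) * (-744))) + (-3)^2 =318516662 / 36133383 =8.82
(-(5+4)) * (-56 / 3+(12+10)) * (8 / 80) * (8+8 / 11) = -288 / 11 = -26.18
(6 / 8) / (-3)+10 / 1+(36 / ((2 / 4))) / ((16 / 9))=201 / 4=50.25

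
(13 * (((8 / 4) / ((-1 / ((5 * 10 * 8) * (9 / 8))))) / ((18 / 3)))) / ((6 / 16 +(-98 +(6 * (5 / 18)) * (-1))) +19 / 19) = 46800 / 2359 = 19.84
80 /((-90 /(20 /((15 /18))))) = -64 /3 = -21.33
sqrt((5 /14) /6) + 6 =sqrt(105) /42 + 6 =6.24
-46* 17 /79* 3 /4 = -1173 /158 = -7.42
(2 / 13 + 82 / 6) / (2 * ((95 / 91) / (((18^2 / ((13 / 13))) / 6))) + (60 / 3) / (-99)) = -373527 / 4415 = -84.60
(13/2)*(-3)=-39/2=-19.50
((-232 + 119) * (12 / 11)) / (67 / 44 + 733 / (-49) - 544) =88592 / 400611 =0.22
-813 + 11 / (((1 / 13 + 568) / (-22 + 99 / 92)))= -15789821 / 19412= -813.41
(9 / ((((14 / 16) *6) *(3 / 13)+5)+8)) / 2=234 / 739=0.32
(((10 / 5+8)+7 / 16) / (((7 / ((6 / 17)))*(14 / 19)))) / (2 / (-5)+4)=15865 / 79968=0.20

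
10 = 10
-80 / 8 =-10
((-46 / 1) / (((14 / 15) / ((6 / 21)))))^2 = 476100 / 2401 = 198.29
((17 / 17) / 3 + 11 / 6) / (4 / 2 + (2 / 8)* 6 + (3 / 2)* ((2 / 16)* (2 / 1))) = 0.56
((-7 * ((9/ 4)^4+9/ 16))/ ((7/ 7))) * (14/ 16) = -328545/ 2048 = -160.42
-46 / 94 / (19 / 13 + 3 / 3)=-0.20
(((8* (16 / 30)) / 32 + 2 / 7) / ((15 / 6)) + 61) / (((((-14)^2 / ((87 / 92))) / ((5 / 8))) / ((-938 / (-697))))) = 0.25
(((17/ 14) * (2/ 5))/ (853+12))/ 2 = 17/ 60550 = 0.00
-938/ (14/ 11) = -737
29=29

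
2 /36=1 /18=0.06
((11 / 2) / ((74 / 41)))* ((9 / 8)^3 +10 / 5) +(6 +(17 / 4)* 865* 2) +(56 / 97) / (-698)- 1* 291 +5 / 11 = 199735763817621 / 28217694208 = 7078.39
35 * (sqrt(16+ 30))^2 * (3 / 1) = 4830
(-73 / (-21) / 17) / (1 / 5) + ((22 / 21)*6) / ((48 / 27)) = 6509 / 1428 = 4.56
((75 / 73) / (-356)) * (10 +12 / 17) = -6825 / 220898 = -0.03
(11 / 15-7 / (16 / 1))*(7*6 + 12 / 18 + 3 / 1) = 9727 / 720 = 13.51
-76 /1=-76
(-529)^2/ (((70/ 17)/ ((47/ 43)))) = 223592959/ 3010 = 74283.38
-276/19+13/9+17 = 670/171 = 3.92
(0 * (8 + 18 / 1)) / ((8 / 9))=0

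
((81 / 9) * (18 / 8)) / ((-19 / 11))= -891 / 76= -11.72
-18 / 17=-1.06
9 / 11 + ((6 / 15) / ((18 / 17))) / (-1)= 218 / 495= 0.44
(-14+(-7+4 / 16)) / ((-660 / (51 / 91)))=0.02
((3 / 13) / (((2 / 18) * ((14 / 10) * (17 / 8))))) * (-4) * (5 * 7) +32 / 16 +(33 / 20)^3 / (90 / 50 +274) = -95.72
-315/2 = -157.50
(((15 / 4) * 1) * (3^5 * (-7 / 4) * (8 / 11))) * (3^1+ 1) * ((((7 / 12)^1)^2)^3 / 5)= -823543 / 22528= -36.56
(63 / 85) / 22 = 63 / 1870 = 0.03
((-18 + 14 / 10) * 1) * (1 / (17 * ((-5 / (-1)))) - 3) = 21082 / 425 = 49.60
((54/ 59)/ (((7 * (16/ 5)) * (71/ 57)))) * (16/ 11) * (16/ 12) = 20520/ 322553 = 0.06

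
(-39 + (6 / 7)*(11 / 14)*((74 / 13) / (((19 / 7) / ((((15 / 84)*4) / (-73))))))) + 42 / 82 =-1394693592 / 36224279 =-38.50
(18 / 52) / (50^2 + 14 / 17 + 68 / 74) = 629 / 4545944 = 0.00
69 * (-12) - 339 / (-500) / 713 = -295181661 / 356500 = -828.00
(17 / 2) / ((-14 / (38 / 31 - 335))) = 175899 / 868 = 202.65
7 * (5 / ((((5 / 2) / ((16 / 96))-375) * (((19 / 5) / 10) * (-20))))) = 35 / 2736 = 0.01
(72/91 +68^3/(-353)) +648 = -7772192/32123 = -241.95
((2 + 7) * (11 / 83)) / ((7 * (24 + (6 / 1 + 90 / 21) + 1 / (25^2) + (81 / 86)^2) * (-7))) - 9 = -5951876120163 / 661268721407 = -9.00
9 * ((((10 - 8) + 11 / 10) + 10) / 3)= 393 / 10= 39.30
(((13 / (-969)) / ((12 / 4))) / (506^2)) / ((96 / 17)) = -13 / 4203086976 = -0.00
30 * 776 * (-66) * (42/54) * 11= -13145440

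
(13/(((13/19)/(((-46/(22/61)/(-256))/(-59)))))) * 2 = -26657/83072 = -0.32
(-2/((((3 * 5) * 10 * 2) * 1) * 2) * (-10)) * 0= 0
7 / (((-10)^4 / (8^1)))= 7 / 1250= 0.01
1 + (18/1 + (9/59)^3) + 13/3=14378717/616137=23.34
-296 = -296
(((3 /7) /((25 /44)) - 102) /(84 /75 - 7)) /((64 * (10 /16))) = 2953 /6860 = 0.43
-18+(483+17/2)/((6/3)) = 911/4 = 227.75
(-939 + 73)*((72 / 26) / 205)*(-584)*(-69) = -1256268096 / 2665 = -471395.16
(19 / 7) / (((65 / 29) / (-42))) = -3306 / 65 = -50.86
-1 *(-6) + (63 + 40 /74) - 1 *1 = 2536 /37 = 68.54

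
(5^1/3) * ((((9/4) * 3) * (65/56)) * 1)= 2925/224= 13.06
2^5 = 32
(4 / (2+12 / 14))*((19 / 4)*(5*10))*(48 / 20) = 798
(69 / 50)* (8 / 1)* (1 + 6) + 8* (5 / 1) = 2932 / 25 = 117.28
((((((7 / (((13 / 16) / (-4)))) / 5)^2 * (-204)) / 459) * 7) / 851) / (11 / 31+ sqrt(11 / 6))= 348422144 / 9653850375- 5400543232 * sqrt(66) / 318577062375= -0.10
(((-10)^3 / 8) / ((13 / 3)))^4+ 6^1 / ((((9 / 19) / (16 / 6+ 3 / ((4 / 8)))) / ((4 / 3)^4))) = 692738.35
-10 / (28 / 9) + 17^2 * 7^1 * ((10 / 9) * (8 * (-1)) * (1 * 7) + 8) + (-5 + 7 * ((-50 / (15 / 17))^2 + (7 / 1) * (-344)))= -13113827 / 126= -104077.99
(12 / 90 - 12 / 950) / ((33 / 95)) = 0.35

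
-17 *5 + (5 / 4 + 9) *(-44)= -536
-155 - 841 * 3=-2678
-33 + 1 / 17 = -560 / 17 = -32.94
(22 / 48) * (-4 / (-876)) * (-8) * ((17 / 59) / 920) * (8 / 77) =-17 / 31204215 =-0.00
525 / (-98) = -75 / 14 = -5.36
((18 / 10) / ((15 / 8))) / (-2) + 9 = 213 / 25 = 8.52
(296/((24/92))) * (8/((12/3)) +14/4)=18722/3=6240.67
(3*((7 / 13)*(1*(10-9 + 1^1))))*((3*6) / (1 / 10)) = 7560 / 13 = 581.54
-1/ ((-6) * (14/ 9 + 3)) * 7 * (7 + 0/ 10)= 147/ 82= 1.79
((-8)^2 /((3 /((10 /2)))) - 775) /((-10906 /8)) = 8020 /16359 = 0.49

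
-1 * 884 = -884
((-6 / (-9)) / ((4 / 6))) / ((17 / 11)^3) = 1331 / 4913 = 0.27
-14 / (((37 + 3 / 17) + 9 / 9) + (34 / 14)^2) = -5831 / 18357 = -0.32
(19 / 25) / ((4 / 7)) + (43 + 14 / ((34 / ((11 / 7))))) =76461 / 1700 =44.98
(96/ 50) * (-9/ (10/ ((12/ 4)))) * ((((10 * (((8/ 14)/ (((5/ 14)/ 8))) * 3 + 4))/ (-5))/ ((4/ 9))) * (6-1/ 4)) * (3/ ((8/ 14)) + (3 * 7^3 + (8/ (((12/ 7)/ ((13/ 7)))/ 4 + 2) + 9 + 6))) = 108530057979/ 18125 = 5987865.27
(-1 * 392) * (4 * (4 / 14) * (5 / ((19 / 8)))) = -17920 / 19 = -943.16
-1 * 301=-301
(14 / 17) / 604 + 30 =154027 / 5134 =30.00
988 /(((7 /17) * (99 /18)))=33592 /77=436.26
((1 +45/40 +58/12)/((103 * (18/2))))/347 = 167/7720056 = 0.00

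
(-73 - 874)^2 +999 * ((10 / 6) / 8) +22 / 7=50233135 / 56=897020.27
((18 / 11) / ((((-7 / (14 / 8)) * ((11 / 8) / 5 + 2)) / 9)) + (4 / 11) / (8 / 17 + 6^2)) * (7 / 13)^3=-12228097 / 48696505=-0.25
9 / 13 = 0.69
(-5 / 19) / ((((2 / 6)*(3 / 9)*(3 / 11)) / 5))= -825 / 19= -43.42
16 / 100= 4 / 25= 0.16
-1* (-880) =880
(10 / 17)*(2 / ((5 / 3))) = 12 / 17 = 0.71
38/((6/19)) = 361/3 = 120.33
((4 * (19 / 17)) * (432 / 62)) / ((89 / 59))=968544 / 46903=20.65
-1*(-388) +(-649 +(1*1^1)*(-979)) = -1240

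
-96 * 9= -864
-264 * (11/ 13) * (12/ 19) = -34848/ 247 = -141.09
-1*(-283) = 283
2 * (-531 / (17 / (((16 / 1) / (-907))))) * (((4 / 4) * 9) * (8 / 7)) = 1223424 / 107933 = 11.34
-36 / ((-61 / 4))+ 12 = 876 / 61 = 14.36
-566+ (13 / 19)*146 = -8856 / 19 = -466.11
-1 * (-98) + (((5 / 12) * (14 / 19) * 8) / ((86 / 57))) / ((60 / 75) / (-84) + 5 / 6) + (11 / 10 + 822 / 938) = 101.95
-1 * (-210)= 210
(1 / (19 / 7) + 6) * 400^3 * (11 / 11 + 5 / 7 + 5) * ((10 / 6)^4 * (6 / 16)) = 28435000000000 / 3591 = 7918407128.93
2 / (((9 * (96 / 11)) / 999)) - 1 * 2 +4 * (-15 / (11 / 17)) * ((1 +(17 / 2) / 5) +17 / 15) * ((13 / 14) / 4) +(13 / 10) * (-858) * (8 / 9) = -19414079 / 18480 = -1050.55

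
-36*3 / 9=-12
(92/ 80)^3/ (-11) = -12167/ 88000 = -0.14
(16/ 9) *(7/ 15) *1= 112/ 135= 0.83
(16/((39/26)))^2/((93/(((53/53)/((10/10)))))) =1024/837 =1.22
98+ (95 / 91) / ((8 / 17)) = 72959 / 728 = 100.22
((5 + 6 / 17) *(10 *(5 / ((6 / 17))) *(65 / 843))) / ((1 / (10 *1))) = 1478750 / 2529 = 584.72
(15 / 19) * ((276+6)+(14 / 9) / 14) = 12695 / 57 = 222.72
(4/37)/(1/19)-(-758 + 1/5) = 140573/185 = 759.85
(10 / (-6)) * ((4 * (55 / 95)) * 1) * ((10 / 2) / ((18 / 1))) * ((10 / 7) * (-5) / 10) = 2750 / 3591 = 0.77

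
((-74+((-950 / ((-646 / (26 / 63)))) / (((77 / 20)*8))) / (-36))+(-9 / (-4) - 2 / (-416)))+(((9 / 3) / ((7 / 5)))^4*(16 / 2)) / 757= -71.52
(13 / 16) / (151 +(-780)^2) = 13 / 9736816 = 0.00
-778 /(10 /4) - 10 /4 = -3137 /10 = -313.70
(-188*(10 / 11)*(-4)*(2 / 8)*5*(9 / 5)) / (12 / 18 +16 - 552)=-25380 / 8833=-2.87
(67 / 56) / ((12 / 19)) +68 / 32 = 2701 / 672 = 4.02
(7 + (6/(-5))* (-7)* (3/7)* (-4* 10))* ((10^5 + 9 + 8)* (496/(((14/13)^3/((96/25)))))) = -179179108070976/8575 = -20895522807.11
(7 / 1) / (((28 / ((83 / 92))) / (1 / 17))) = 83 / 6256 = 0.01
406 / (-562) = -203 / 281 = -0.72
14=14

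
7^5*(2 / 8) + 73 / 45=756607 / 180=4203.37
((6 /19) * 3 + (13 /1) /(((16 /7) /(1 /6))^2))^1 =177991 /175104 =1.02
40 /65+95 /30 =3.78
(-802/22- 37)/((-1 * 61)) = 808/671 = 1.20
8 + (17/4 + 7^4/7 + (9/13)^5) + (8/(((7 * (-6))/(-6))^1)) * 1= 3706786219/10396204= 356.55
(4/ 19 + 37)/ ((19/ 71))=50197/ 361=139.05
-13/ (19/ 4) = -52/ 19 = -2.74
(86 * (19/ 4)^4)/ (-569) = -76.94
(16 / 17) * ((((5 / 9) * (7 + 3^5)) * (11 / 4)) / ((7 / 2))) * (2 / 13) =220000 / 13923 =15.80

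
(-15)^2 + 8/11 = 225.73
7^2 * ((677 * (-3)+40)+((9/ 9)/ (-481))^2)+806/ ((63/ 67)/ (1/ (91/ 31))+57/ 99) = -2574101244003197/ 26450577686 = -97317.39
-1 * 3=-3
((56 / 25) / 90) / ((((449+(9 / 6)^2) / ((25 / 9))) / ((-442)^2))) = 21880768 / 731025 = 29.93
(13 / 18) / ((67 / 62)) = 403 / 603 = 0.67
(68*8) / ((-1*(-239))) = 544 / 239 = 2.28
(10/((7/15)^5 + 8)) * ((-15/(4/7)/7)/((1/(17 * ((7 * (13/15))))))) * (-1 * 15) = 88106484375/12183614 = 7231.56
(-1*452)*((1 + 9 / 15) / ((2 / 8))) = -2892.80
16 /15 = 1.07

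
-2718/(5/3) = -8154/5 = -1630.80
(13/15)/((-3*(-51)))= 13/2295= 0.01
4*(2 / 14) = 4 / 7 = 0.57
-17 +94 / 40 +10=-93 / 20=-4.65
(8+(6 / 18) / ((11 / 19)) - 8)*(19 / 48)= 361 / 1584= 0.23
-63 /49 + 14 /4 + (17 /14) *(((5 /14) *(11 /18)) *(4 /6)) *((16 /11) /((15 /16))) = 19753 /7938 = 2.49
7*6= 42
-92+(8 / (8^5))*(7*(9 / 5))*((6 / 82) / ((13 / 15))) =-200850889 / 2183168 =-92.00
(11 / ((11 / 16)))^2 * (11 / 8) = 352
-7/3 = -2.33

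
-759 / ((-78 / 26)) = 253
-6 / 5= -1.20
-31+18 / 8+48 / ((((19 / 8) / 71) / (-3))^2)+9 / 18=557453479 / 1444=386048.12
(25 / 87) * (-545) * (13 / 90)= -22.62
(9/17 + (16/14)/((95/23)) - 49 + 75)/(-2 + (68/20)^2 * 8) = 116555/393414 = 0.30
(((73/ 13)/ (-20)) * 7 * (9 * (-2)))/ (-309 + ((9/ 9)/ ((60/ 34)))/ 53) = -731241/ 6386809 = -0.11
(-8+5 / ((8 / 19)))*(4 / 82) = 31 / 164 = 0.19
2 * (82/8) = 41/2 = 20.50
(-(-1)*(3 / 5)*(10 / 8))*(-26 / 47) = -39 / 94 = -0.41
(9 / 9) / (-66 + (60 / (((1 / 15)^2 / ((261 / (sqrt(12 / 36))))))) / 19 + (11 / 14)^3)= 178080257432 / 280438736907850318031 + 504076081824000 *sqrt(3) / 280438736907850318031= 0.00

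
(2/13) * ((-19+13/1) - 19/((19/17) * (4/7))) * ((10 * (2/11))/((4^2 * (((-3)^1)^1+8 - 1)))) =-5/32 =-0.16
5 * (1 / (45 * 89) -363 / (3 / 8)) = -3876839 / 801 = -4840.00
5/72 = 0.07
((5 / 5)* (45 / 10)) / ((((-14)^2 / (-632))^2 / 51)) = 5729238 / 2401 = 2386.19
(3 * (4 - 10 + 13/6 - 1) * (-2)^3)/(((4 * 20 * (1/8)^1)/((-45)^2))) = 23490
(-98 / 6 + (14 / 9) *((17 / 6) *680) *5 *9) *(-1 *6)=-809102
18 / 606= 3 / 101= 0.03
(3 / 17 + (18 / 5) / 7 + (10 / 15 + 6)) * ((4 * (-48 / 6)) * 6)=-840512 / 595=-1412.63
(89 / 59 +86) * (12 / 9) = 116.68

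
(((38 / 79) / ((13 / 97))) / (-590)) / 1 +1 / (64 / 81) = 24422213 / 19389760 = 1.26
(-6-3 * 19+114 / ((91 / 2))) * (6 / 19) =-33030 / 1729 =-19.10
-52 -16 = -68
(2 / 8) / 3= 1 / 12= 0.08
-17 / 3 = -5.67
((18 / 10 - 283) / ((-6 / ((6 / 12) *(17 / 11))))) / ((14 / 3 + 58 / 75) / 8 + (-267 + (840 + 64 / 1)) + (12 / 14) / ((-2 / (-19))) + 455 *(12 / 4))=418285 / 23225004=0.02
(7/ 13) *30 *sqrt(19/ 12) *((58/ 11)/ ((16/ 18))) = 9135 *sqrt(57)/ 572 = 120.57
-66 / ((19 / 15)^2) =-14850 / 361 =-41.14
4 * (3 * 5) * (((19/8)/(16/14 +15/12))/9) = 1330/201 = 6.62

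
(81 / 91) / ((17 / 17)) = 81 / 91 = 0.89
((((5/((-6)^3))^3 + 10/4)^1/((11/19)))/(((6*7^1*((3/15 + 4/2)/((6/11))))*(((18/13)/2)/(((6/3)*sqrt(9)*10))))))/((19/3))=8188087375/23473473408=0.35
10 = 10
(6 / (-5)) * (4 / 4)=-6 / 5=-1.20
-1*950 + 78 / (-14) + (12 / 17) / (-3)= -113741 / 119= -955.81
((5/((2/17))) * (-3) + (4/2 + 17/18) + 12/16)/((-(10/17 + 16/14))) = 530383/7416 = 71.52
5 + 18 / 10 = 34 / 5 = 6.80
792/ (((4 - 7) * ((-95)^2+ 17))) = -4/ 137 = -0.03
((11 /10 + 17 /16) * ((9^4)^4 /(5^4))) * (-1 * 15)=-961717478014105479 /10000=-96171747801410.55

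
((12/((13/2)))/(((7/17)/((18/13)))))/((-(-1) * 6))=1224/1183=1.03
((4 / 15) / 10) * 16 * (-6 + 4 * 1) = -64 / 75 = -0.85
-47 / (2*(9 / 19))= -893 / 18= -49.61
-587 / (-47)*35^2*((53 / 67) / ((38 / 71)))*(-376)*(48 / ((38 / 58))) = -622910469.46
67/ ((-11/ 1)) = -67/ 11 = -6.09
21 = 21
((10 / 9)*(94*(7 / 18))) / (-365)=-658 / 5913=-0.11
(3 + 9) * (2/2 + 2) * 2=72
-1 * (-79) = 79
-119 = -119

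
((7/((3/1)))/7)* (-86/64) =-43/96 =-0.45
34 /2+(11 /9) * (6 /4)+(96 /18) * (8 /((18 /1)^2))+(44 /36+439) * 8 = 1720801 /486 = 3540.74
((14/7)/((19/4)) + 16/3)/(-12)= -82/171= -0.48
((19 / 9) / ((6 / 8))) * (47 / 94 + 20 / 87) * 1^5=4826 / 2349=2.05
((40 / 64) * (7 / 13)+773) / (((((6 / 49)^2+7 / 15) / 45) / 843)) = 69677680275 / 1144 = 60907063.18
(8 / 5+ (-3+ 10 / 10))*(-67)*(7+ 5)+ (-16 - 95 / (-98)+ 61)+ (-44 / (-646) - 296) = 11338067 / 158270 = 71.64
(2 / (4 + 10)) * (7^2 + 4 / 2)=51 / 7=7.29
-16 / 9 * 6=-32 / 3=-10.67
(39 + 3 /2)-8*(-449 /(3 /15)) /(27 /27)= 36001 /2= 18000.50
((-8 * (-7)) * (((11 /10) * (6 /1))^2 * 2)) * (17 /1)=2073456 /25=82938.24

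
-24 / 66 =-4 / 11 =-0.36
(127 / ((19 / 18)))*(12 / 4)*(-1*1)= -6858 / 19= -360.95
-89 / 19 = -4.68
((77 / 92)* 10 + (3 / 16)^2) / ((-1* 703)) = -49487 / 4139264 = -0.01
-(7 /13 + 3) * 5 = -230 /13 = -17.69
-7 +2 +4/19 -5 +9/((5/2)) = -588/95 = -6.19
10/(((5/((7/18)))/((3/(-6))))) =-7/18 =-0.39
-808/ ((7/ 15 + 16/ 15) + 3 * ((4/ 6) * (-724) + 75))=0.66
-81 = -81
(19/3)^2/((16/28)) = 2527/36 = 70.19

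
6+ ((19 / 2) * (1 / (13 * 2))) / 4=6.09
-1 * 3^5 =-243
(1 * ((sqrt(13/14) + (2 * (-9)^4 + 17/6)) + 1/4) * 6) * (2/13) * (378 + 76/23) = 52620 * sqrt(182)/2093 + 1381283770/299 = 4620017.33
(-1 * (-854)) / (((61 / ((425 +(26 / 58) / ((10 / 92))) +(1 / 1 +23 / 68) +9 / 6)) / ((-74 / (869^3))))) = -1103119591 / 1617619050685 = -0.00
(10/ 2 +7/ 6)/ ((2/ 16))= 148/ 3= 49.33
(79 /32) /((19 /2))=0.26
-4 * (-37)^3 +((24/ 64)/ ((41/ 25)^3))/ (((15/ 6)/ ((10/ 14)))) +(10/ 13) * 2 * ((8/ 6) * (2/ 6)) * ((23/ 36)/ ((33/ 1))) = 13586799185751599/ 67058203212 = 202612.04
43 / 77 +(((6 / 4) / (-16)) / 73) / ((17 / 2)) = 853577 / 1528912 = 0.56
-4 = -4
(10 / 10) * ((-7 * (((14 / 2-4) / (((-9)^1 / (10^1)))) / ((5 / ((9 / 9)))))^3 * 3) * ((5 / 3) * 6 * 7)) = 3920 / 9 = 435.56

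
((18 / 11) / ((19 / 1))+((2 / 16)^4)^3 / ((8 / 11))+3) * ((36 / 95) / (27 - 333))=-354592499960059 / 92780914320343040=-0.00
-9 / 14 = -0.64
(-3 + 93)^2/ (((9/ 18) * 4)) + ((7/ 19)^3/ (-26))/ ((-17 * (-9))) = 110504662757/ 27285102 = 4050.00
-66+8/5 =-322/5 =-64.40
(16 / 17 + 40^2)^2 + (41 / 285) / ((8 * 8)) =13510562377289 / 5271360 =2563012.65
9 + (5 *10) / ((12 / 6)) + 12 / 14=244 / 7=34.86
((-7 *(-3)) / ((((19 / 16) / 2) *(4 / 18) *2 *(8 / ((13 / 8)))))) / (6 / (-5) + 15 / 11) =15015 / 152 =98.78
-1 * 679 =-679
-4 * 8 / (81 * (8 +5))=-32 / 1053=-0.03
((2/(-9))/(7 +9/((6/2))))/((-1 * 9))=1/405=0.00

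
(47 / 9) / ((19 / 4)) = 1.10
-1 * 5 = -5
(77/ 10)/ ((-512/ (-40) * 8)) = 77/ 1024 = 0.08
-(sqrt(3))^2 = -3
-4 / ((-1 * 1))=4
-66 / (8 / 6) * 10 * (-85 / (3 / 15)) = 210375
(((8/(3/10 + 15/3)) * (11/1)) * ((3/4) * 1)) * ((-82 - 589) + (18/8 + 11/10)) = -440649/53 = -8314.13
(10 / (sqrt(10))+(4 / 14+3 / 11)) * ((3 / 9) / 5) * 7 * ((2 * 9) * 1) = 258 / 55+42 * sqrt(10) / 5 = 31.25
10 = 10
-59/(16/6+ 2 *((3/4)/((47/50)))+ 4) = -8319/1165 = -7.14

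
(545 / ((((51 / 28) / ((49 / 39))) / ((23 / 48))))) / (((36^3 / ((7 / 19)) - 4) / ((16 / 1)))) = 30096535 / 1322340903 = 0.02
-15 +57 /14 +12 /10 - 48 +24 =-2361 /70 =-33.73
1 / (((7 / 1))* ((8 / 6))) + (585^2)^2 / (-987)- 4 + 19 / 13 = -2030044519095 / 17108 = -118660540.05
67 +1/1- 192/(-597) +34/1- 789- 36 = -143813/199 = -722.68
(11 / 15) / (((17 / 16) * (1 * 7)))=176 / 1785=0.10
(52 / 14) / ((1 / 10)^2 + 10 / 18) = 23400 / 3563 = 6.57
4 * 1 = 4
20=20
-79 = -79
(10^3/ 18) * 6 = 1000/ 3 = 333.33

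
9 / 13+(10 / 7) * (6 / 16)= 1.23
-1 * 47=-47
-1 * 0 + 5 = 5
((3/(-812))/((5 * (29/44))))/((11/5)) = -3/5887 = -0.00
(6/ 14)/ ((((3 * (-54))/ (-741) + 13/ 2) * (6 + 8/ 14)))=741/ 76337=0.01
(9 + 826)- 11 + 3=827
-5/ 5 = -1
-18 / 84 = -3 / 14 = -0.21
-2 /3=-0.67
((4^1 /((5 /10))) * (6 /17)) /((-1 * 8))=-0.35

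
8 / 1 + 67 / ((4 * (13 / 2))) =275 / 26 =10.58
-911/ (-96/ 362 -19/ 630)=103881330/ 33679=3084.45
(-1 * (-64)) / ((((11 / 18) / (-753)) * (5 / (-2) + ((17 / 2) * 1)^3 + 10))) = -6939648 / 54703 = -126.86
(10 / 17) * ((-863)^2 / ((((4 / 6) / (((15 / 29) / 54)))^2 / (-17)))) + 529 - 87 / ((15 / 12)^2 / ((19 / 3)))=-2060429357 / 1513800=-1361.10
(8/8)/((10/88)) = 44/5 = 8.80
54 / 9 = 6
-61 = -61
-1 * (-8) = 8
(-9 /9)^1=-1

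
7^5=16807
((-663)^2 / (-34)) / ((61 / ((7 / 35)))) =-25857 / 610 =-42.39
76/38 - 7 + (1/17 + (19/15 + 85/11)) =11368/2805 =4.05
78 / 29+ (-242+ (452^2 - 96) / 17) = 5804052 / 493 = 11772.92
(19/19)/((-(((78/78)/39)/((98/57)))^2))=-1623076/361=-4496.06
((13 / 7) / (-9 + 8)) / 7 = -13 / 49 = -0.27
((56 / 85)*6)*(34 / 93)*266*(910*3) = 32532864 / 31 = 1049447.23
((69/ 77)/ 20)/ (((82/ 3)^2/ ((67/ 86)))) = 41607/ 890526560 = 0.00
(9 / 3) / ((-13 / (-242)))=726 / 13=55.85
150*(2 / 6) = 50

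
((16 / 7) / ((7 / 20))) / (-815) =-64 / 7987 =-0.01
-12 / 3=-4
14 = 14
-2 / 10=-1 / 5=-0.20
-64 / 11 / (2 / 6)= -192 / 11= -17.45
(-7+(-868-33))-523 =-1431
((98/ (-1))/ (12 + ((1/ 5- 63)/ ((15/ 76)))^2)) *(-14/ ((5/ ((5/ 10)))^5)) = 441/ 3254617120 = 0.00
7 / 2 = 3.50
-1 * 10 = -10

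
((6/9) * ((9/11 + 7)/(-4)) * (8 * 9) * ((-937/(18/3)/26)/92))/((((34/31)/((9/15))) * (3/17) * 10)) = 1249021/657800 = 1.90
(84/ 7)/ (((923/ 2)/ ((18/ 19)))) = 432/ 17537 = 0.02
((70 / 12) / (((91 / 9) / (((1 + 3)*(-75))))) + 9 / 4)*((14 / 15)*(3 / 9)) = -6909 / 130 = -53.15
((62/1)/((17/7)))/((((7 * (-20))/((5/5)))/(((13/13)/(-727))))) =31/123590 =0.00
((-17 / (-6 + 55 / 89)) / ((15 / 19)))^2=826390009 / 51624225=16.01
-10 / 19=-0.53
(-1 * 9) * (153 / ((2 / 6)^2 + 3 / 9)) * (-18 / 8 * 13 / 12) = 483327 / 64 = 7551.98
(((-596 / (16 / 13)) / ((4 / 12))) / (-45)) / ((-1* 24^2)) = -1937 / 34560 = -0.06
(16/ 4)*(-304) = -1216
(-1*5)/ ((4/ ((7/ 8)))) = -35/ 32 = -1.09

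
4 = 4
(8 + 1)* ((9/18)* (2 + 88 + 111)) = 1809/2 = 904.50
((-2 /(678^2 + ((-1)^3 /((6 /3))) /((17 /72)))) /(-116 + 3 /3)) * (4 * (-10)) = -17 /11233476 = -0.00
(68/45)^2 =4624/2025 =2.28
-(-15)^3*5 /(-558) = -1875 /62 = -30.24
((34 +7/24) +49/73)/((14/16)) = 61255/1533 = 39.96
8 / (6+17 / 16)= 128 / 113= 1.13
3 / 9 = 1 / 3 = 0.33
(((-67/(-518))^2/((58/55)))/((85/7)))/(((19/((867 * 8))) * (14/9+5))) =22664961/311533747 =0.07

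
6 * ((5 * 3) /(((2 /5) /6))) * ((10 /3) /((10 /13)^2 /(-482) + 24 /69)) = 2107725750 /162341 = 12983.32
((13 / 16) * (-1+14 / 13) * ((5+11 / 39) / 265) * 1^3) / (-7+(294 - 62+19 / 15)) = 103 / 18707728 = 0.00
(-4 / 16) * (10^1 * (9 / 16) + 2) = -61 / 32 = -1.91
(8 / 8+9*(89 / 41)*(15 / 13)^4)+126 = 189267752 / 1171001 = 161.63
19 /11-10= -91 /11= -8.27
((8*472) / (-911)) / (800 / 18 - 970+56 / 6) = 16992 / 3756053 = 0.00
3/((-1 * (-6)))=1/2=0.50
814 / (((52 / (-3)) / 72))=-3381.23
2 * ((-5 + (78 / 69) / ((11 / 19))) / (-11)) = 1542 / 2783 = 0.55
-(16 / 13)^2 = -256 / 169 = -1.51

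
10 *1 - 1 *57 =-47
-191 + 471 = 280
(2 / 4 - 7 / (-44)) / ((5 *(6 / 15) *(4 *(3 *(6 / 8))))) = 29 / 792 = 0.04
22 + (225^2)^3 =129746337890647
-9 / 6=-3 / 2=-1.50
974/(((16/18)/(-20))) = -21915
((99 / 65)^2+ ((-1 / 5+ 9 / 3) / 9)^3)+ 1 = 3.35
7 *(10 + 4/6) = 224/3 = 74.67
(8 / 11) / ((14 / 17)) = 68 / 77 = 0.88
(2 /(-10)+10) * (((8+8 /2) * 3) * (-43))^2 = 117418896 /5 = 23483779.20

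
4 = 4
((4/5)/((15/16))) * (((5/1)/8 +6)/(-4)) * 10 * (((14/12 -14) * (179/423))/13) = 1460998/247455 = 5.90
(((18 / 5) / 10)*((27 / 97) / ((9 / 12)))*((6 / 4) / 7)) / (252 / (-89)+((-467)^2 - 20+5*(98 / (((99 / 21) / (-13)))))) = 1427382 / 10804448763325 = 0.00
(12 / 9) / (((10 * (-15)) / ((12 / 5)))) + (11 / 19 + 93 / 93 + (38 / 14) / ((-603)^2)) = 9415821383 / 6044999625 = 1.56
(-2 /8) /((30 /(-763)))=763 /120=6.36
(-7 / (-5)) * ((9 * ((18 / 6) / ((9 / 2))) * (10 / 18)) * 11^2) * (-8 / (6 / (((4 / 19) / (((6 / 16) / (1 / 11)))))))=-19712 / 513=-38.42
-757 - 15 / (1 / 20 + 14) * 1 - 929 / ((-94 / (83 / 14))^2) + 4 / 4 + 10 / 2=-367793226897 / 486651536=-755.76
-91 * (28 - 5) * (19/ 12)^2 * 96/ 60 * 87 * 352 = -3856444592/ 15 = -257096306.13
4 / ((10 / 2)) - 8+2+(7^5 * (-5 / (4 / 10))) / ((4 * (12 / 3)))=-2101707 / 160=-13135.67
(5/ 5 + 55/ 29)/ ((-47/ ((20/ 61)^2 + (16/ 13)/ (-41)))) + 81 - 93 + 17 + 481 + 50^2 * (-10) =-66266952900302/ 2703228359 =-24514.00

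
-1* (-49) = 49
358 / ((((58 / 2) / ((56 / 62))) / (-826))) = -8279824 / 899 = -9210.04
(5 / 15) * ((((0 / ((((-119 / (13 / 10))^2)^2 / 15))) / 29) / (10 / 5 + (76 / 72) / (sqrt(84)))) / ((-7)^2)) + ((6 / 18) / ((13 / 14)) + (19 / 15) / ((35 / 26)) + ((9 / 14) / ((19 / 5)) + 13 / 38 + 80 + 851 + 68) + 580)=204991693 / 129675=1580.81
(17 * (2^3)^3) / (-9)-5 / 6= -17423 / 18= -967.94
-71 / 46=-1.54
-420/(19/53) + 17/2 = -44197/38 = -1163.08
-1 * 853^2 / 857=-849.02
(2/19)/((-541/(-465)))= 930/10279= 0.09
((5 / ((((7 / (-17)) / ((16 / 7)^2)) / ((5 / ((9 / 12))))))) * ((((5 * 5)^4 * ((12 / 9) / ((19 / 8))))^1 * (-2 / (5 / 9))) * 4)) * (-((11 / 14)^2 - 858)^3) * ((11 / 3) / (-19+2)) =-417613917374704424000000000 / 2300155599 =-181558985642651049.19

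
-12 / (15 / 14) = -56 / 5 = -11.20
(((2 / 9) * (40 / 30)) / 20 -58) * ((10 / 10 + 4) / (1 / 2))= -15656 / 27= -579.85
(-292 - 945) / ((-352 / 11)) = 1237 / 32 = 38.66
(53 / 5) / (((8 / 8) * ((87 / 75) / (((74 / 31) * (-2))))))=-39220 / 899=-43.63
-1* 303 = -303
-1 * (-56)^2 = -3136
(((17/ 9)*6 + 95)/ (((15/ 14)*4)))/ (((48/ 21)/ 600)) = 78155/ 12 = 6512.92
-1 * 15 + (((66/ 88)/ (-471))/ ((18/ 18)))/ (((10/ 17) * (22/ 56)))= -259169/ 17270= -15.01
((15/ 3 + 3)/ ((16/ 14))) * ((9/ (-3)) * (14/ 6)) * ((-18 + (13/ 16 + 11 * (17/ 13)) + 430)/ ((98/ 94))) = -4176279/ 208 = -20078.26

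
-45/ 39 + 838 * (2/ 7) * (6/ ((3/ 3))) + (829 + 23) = 208155/ 91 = 2287.42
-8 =-8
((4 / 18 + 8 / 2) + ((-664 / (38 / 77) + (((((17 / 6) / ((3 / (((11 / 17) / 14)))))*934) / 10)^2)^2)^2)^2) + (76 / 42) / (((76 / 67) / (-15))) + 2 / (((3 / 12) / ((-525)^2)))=6873256304742092576547575858956870169171588163143292942811924166161 / 5259483847671558906708015336755403816960000000000000000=1306830956004.36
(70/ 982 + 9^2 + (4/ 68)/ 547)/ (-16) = -370156485/ 73052944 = -5.07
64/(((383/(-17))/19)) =-20672/383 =-53.97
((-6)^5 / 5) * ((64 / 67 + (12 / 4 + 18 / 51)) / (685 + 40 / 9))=-343411488 / 35337475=-9.72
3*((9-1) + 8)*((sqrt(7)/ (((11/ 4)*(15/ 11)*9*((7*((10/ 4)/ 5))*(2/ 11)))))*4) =23.65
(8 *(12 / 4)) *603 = 14472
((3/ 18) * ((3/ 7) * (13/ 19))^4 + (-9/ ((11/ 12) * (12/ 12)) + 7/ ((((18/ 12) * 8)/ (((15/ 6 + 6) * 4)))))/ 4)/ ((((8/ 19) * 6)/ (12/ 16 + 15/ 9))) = 6000945871565/ 2504259749376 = 2.40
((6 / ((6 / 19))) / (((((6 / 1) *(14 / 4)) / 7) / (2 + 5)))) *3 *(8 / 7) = 152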